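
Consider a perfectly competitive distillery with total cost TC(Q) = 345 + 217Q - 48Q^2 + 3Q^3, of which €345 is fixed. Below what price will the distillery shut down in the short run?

€25 per unit

The firm shuts down when price falls below the minimum of average variable cost. AVC = VC/Q = 217 - 48Q + 3Q^2.
At the minimum of AVC, MC = AVC. MC = 217 - 96Q + 9Q^2; setting MC = AVC gives 6Q^2 - 48Q = 0, so Q = 8. min AVC = 25.
For P < €25 the firm produces nothing.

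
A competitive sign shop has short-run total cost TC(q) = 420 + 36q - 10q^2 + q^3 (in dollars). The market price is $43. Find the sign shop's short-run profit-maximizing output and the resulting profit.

AVC = 36 - 10q + q^2 has its minimum $11 at q = 5; price $43 clears that bar, so the firm operates.
With MC = 36 - 20q + 3q^2, P = MC on the upward-sloping part at q* = 7.
TR = 43·7 = 301. TC = 420 + 105 = 525. Profit = 301 − 525 = -$224.
By producing, the firm covers all variable cost plus $196 of fixed cost; shutting down would lose the full $420.

Profit = -$224 at q = 7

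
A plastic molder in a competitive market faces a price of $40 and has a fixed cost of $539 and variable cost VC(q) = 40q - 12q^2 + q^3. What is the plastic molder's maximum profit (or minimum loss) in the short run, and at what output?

Profit = -$283 at q = 8

AVC = 40 - 12q + q^2; min AVC = $4 at q = 6. Since P = $40 ≥ min AVC, the firm produces.
With MC = 40 - 24q + 3q^2, P = MC on the upward-sloping part at q* = 8.
TR = 40·8 = 320. TC = 539 + 64 = 603. Profit = 320 − 603 = -$283.
That loss of $283 beats the $539 the firm would lose by shutting down; producing recovers $256 of fixed cost.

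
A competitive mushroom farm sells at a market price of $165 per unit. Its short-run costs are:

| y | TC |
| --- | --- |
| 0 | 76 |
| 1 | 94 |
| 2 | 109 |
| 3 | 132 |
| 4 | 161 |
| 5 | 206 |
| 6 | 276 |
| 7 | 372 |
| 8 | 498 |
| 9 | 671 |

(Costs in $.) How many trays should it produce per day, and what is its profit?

y = 8; profit = $822

Tabulate TR − TC: y=0: -76; y=1: 71; y=2: 221; y=3: 363; y=4: 499; y=5: 619; y=6: 714; y=7: 783; y=8: 822; y=9: 814.
Profit is maximized at y = 8. AVC there is 422/8 = $52.75 ≤ P, so producing beats shutting down (which would give -$76).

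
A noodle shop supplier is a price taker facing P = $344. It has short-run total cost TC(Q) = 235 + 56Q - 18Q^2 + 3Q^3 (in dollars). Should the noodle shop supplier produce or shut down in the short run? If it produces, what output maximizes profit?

Variable cost is VC = 56Q - 18Q^2 + 3Q^3, so AVC = VC/Q = 56 - 18Q + 3Q^2 and MC = dTC/dQ = 56 - 36Q + 9Q^2.
AVC hits its minimum where MC = AVC, at Q = 3, giving min AVC = 56 - 18·3 + 3·3^2 = $29.
Since P = $344 ≥ min AVC = $29, price covers variable cost and the firm should produce.
P = MC gives -288 - 36Q + 9Q^2 = 0, with roots -4 and 8. Take the larger (rising MC): Q* = 8.
Check: AVC at Q = 8 is $104 ≤ P, so revenue covers variable cost.
Profit = P·Q − TC = 344·8 − 1067 = $1685.

Produce at Q = 8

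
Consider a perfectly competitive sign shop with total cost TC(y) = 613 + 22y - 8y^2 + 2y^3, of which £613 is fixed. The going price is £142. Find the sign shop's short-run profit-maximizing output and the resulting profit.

Profit = -£37 at y = 6

AVC = 22 - 8y + 2y^2; min AVC = £14 at y = 2. Since P = £142 ≥ min AVC, the firm produces.
MC = 22 - 16y + 6y^2. Setting P = MC and taking the root on the rising branch gives y* = 6.
TR = 142·6 = 852. TC = 613 + 276 = 889. Profit = 852 − 889 = -£37.
Shutting down would mean losing the fixed cost of £613, so operating at a loss of £37 is better by £576.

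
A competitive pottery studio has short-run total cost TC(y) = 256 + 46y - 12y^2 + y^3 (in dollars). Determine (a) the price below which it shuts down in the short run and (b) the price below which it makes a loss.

Shutdown price = min AVC. AVC = 46 - 12y + y^2, with vertex at y = 6 and minimum $10.
ATC = 256/y + 46 - 12y + y^2. Setting dATC/dy = −256/y^2 − 12 + 2y = 0 gives y = 8 (since 2·8^3 − 12·8^2 = 256).
min ATC = 256/8 + 46 − 12·8 + 8^2 = $46. That is the break-even price.
For $10 ≤ P < $46 the firm produces at a loss; below $10 it shuts down.

Shutdown price = $10; break-even price = $46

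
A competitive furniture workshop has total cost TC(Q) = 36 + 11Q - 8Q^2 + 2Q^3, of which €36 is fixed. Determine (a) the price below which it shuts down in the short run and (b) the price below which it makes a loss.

Shutdown price = €3; break-even price = €17

Shutdown price = min AVC. AVC = 11 - 8Q + 2Q^2, with vertex at Q = 2 and minimum €3.
ATC = 36/Q + 11 - 8Q + 2Q^2. Setting dATC/dQ = −36/Q^2 − 8 + 4Q = 0 gives Q = 3 (since 4·3^3 − 8·3^2 = 36).
min ATC = 36/3 + 11 − 8·3 + 2·3^2 = €17. That is the break-even price.
Between these two prices the firm operates at a loss; above €17 it earns a profit.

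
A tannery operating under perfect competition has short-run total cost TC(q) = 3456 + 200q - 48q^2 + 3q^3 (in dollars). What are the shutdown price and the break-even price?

Shutdown price = min AVC. AVC = 200 - 48q + 3q^2, with vertex at q = 8 and minimum $8.
ATC = 3456/q + 200 - 48q + 3q^2. Setting dATC/dq = −3456/q^2 − 48 + 6q = 0 gives q = 12 (since 6·12^3 − 48·12^2 = 3456).
min ATC = 3456/12 + 200 − 48·12 + 3·12^2 = $344. That is the break-even price.
Between these two prices the firm operates at a loss; above $344 it earns a profit.

Shutdown price = $8; break-even price = $344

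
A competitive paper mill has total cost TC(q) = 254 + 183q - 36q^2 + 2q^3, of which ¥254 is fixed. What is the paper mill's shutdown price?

¥21 per unit

The shutdown price is the minimum of AVC. VC = 183q - 36q^2 + 2q^3, so AVC = 183 - 36q + 2q^2.
At the minimum of AVC, MC = AVC. MC = 183 - 72q + 6q^2; setting MC = AVC gives 4q^2 - 36q = 0, so q = 9. min AVC = 21.
So the shutdown price is ¥21.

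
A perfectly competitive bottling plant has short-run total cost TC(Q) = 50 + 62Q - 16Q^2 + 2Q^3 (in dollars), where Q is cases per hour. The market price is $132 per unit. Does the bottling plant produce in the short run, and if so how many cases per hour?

Produce at Q = 7

From TC, MC = TC'(Q) = 62 - 32Q + 6Q^2 and AVC = VC/Q = 62 - 16Q + 2Q^2.
AVC is minimized where dAVC/dQ = -16 + 4Q = 0, at Q = 4; min AVC = 62 - 16·4 + 2·4^2 = $30.
Because $132 ≥ $30, revenue can cover variable cost; the firm operates.
Solving P = MC: -70 - 32Q + 6Q^2 = 0 ⇒ Q = -5/3 or 7. On the upward-sloping branch, Q* = 7.
Check: AVC at Q = 7 is $48 ≤ P, so revenue covers variable cost.
Profit = P·Q − TC = 132·7 − 386 = $538.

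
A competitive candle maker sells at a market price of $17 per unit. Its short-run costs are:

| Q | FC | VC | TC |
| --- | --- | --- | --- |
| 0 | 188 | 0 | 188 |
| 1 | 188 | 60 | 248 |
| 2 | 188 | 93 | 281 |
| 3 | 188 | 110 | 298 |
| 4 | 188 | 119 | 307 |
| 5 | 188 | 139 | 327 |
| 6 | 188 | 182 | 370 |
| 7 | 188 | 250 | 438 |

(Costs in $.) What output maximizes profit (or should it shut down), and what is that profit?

Q = 0 (shut down); profit = -$188

Compute π = P·Q − TC at each output: Q=0: -188; Q=1: -231; Q=2: -247; Q=3: -247; Q=4: -239; Q=5: -242; Q=6: -268; Q=7: -319.
Profit is highest at Q = 0. Equivalently, the lowest AVC in the table is 139/5 ≈ $27.80 at Q = 5, and P = $17 falls below it — price never covers variable cost, so the firm shuts down and loses only its fixed cost.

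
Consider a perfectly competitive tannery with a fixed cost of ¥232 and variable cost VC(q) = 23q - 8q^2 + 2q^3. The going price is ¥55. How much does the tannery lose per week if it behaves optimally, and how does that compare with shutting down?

AVC = 23 - 8q + 2q^2 has its minimum ¥15 at q = 2; price ¥55 clears that bar, so the firm operates.
MC = 23 - 16q + 6q^2. Setting P = MC and taking the root on the rising branch gives q* = 4.
TR = 55·4 = 220. TC = 232 + 92 = 324. Profit = 220 − 324 = -¥104.
By producing, the firm covers all variable cost plus ¥128 of fixed cost; shutting down would lose the full ¥232.

Profit = -¥104 at q = 4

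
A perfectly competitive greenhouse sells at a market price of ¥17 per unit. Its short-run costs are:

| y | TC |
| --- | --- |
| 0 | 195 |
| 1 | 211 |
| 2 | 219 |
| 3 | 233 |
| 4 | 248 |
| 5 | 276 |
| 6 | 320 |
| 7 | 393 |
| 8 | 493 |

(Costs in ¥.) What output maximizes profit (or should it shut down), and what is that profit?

y = 4; profit = -¥180

Profit at each row (π = 17y − TC): y=0: -195; y=1: -194; y=2: -185; y=3: -182; y=4: -180; y=5: -191; y=6: -218; y=7: -274; y=8: -357.
Profit is maximized at y = 4. AVC there is 53/4 = ¥13.25 ≤ P, so producing beats shutting down (which would give -¥195).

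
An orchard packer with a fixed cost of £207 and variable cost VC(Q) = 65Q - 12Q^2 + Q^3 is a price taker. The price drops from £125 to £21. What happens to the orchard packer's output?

AVC = 65 - 12Q + Q^2, minimized at Q = 6 where min AVC = £29. MC = 65 - 24Q + 3Q^2.
With P = £125 above the shutdown price, P = MC gives Q = 10.
At P = £21 < min AVC = £29, price no longer covers variable cost at any output, so the firm shuts down: Q = 0.

Output falls from 10 to 0 (the firm shuts down)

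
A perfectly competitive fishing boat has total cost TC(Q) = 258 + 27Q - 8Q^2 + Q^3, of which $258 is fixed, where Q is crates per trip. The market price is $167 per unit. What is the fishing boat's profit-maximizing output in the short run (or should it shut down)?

Produce at Q = 10

Variable cost is VC = 27Q - 8Q^2 + Q^3, so AVC = VC/Q = 27 - 8Q + Q^2 and MC = dTC/dQ = 27 - 16Q + 3Q^2.
The AVC parabola has its vertex at Q = 8/2 = 4, where AVC = 27 - 8·4 + 4^2 = $11.
Since P = $167 ≥ min AVC = $11, price covers variable cost and the firm should produce.
Solving P = MC: -140 - 16Q + 3Q^2 = 0 ⇒ Q = -14/3 or 10. On the upward-sloping branch, Q* = 10.
Check: AVC at Q = 10 is $47 ≤ P, so revenue covers variable cost.
Profit = P·Q − TC = 167·10 − 728 = $942.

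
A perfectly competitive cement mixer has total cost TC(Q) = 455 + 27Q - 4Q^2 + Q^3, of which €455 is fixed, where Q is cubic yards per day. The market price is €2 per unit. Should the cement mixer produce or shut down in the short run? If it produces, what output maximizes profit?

Shut down

Variable cost is VC = 27Q - 4Q^2 + Q^3, so AVC = VC/Q = 27 - 4Q + Q^2 and MC = dTC/dQ = 27 - 8Q + 3Q^2.
The AVC parabola has its vertex at Q = 4/2 = 2, where AVC = 27 - 4·2 + 2^2 = €23.
P = €2 lies below min AVC = €23; no output level covers variable cost.
Best response: produce nothing and absorb the €455 fixed cost.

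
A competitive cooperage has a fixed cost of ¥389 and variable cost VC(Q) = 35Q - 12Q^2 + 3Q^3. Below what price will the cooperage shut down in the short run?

¥23 per unit

Short-run supply begins at min AVC. From VC = 35Q - 12Q^2 + 3Q^3, AVC = 35 - 12Q + 3Q^2.
dAVC/dQ = -12 + 6Q = 0 gives Q = 2. min AVC = 35 - 12·2 + 3·2^2 = 23.
For P < ¥23 the firm produces nothing.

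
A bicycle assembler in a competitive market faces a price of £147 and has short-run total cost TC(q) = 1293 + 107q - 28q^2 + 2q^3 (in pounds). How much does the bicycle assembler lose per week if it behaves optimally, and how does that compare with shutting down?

AVC = 107 - 28q + 2q^2; min AVC = £9 at q = 7. Since P = £147 ≥ min AVC, the firm produces.
With MC = 107 - 56q + 6q^2, P = MC on the upward-sloping part at q* = 10.
TR = 147·10 = 1470. TC = 1293 + 270 = 1563. Profit = 1470 − 1563 = -£93.
That loss of £93 beats the £1293 the firm would lose by shutting down; producing recovers £1200 of fixed cost.

Profit = -£93 at q = 10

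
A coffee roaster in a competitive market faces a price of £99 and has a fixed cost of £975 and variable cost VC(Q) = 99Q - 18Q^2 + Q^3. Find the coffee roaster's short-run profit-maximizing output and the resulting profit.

AVC = 99 - 18Q + Q^2; min AVC = £18 at Q = 9. Since P = £99 ≥ min AVC, the firm produces.
MC = 99 - 36Q + 3Q^2. Setting P = MC and taking the root on the rising branch gives Q* = 12.
TR = 99·12 = 1188. TC = 975 + 324 = 1299. Profit = 1188 − 1299 = -£111.
By producing, the firm covers all variable cost plus £864 of fixed cost; shutting down would lose the full £975.

Profit = -£111 at Q = 12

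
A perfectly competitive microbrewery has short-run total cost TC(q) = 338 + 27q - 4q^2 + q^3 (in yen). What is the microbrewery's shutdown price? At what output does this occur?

¥23 per unit, at q = 2

Short-run supply begins at min AVC. From VC = 27q - 4q^2 + q^3, AVC = 27 - 4q + q^2.
dAVC/dq = -4 + 2q = 0 gives q = 2. min AVC = 27 - 4·2 + 2^2 = 23.
So the shutdown price is ¥23.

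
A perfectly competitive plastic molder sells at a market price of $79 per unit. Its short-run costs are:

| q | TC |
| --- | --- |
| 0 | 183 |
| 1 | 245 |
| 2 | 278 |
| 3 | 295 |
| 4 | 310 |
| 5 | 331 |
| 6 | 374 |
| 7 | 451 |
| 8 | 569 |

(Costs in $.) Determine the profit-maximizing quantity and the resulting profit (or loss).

Compute π = P·q − TC at each output: q=0: -183; q=1: -166; q=2: -120; q=3: -58; q=4: 6; q=5: 64; q=6: 100; q=7: 102; q=8: 63.
Profit is maximized at q = 7. AVC there is 268/7 = $38.29 ≤ P, so producing beats shutting down (which would give -$183).

q = 7; profit = $102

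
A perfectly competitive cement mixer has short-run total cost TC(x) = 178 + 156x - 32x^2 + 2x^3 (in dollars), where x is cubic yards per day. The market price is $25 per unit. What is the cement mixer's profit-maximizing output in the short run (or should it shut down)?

Shut down

Strip out fixed cost: VC = 156x - 32x^2 + 2x^3. Then AVC = 156 - 32x + 2x^2 and MC = 156 - 64x + 6x^2.
AVC is minimized where dAVC/dx = -32 + 4x = 0, at x = 8; min AVC = 156 - 32·8 + 2·8^2 = $28.
P = $25 lies below min AVC = $28; no output level covers variable cost.
Best response: produce nothing and absorb the $178 fixed cost.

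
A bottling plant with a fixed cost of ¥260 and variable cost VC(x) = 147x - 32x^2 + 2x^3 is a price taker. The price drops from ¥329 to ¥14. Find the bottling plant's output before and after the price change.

Output falls from 13 to 0 (the firm shuts down)

MC = 147 - 64x + 6x^2; the shutdown threshold is min AVC = ¥19 (at x = 8).
At P = ¥329 ≥ min AVC, set P = MC on the rising branch: x = 13.
At P = ¥14 < min AVC = ¥19, price no longer covers variable cost at any output, so the firm shuts down: x = 0.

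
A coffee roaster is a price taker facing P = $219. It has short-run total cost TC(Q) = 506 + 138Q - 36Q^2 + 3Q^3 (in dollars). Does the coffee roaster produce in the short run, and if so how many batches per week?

Produce at Q = 9

Strip out fixed cost: VC = 138Q - 36Q^2 + 3Q^3. Then AVC = 138 - 36Q + 3Q^2 and MC = 138 - 72Q + 9Q^2.
AVC hits its minimum where MC = AVC, at Q = 6, giving min AVC = 138 - 36·6 + 3·6^2 = $30.
P = $219 exceeds min AVC = $30, so the firm stays open.
P = MC gives -81 - 72Q + 9Q^2 = 0, with roots -1 and 9. Take the larger (rising MC): Q* = 9.
Check: AVC at Q = 9 is $57 ≤ P, so revenue covers variable cost.
Profit = P·Q − TC = 219·9 − 1019 = $952.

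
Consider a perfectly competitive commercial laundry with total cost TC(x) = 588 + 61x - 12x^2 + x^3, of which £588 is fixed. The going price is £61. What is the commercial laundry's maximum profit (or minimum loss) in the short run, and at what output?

Profit = -£332 at x = 8

AVC = 61 - 12x + x^2; min AVC = £25 at x = 6. Since P = £61 ≥ min AVC, the firm produces.
MC = 61 - 24x + 3x^2. Setting P = MC and taking the root on the rising branch gives x* = 8.
TR = 61·8 = 488. TC = 588 + 232 = 820. Profit = 488 − 820 = -£332.
That loss of £332 beats the £588 the firm would lose by shutting down; producing recovers £256 of fixed cost.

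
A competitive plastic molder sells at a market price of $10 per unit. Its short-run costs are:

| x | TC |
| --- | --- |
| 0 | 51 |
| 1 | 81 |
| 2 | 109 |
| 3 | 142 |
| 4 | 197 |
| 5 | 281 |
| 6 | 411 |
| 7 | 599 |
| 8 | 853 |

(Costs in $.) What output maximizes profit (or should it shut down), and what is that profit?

Tabulate TR − TC: x=0: -51; x=1: -71; x=2: -89; x=3: -112; x=4: -157; x=5: -231; x=6: -351; x=7: -529; x=8: -773.
Profit is highest at x = 0. Equivalently, the lowest AVC in the table is 58/2 ≈ $29 at x = 2, and P = $10 falls below it — price never covers variable cost, so the firm shuts down and loses only its fixed cost.

x = 0 (shut down); profit = -$51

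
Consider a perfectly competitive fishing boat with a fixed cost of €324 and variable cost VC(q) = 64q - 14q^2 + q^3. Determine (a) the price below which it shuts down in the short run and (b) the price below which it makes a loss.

AVC = 64 - 14q + q^2; minimized at q = 7, giving min AVC = €15. That is the shutdown price.
ATC = 324/q + 64 - 14q + q^2. Setting dATC/dq = −324/q^2 − 14 + 2q = 0 gives q = 9 (since 2·9^3 − 14·9^2 = 324).
min ATC = 324/9 + 64 − 14·9 + 9^2 = €55. That is the break-even price.
Between these two prices the firm operates at a loss; above €55 it earns a profit.

Shutdown price = €15; break-even price = €55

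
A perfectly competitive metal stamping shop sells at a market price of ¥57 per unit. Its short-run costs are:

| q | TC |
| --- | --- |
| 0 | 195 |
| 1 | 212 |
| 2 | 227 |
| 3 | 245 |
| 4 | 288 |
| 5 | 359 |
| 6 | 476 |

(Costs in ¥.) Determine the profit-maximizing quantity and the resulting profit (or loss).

Profit at each row (π = 57q − TC): q=0: -195; q=1: -155; q=2: -113; q=3: -74; q=4: -60; q=5: -74; q=6: -134.
Profit is maximized at q = 4. AVC there is 93/4 = ¥23.25 ≤ P, so producing beats shutting down (which would give -¥195).

q = 4; profit = -¥60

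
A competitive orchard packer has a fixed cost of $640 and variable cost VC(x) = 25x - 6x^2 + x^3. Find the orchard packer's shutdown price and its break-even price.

Shutdown price = min AVC. AVC = 25 - 6x + x^2, with vertex at x = 3 and minimum $16.
ATC = 640/x + 25 - 6x + x^2. Setting dATC/dx = −640/x^2 − 6 + 2x = 0 gives x = 8 (since 2·8^3 − 6·8^2 = 640).
min ATC = 640/8 + 25 − 6·8 + 8^2 = $121. That is the break-even price.
Between these two prices the firm operates at a loss; above $121 it earns a profit.

Shutdown price = $16; break-even price = $121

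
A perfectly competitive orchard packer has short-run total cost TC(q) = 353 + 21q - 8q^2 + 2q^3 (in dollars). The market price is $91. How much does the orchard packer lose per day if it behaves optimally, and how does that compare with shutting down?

Profit = -$53 at q = 5

AVC = 21 - 8q + 2q^2; min AVC = $13 at q = 2. Since P = $91 ≥ min AVC, the firm produces.
With MC = 21 - 16q + 6q^2, P = MC on the upward-sloping part at q* = 5.
TR = 91·5 = 455. TC = 353 + 155 = 508. Profit = 455 − 508 = -$53.
Shutting down would mean losing the fixed cost of $353, so operating at a loss of $53 is better by $300.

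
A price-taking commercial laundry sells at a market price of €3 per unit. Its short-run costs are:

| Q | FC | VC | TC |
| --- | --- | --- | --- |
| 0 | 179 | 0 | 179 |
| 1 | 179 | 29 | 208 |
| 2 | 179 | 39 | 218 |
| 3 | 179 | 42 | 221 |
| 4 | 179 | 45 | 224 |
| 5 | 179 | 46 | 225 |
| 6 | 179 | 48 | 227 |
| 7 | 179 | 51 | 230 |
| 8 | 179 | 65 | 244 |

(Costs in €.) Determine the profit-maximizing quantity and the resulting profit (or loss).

Q = 0 (shut down); profit = -€179

Profit at each row (π = 3Q − TC): Q=0: -179; Q=1: -205; Q=2: -212; Q=3: -212; Q=4: -212; Q=5: -210; Q=6: -209; Q=7: -209; Q=8: -220.
Profit is highest at Q = 0. Equivalently, the lowest AVC in the table is 51/7 ≈ €7.29 at Q = 7, and P = €3 falls below it — price never covers variable cost, so the firm shuts down and loses only its fixed cost.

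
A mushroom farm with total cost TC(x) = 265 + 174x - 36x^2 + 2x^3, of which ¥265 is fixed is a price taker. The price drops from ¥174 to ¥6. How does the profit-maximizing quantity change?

Output falls from 12 to 0 (the firm shuts down)

MC = 174 - 72x + 6x^2; the shutdown threshold is min AVC = ¥12 (at x = 9).
With P = ¥174 above the shutdown price, P = MC gives x = 12.
At P = ¥6 < min AVC = ¥12, price no longer covers variable cost at any output, so the firm shuts down: x = 0.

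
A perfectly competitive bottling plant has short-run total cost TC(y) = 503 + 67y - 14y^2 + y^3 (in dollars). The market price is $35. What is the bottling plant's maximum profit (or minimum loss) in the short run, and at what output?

AVC = 67 - 14y + y^2 has its minimum $18 at y = 7; price $35 clears that bar, so the firm operates.
MC = 67 - 28y + 3y^2. Setting P = MC and taking the root on the rising branch gives y* = 8.
TR = 35·8 = 280. TC = 503 + 152 = 655. Profit = 280 − 655 = -$375.
By producing, the firm covers all variable cost plus $128 of fixed cost; shutting down would lose the full $503.

Profit = -$375 at y = 8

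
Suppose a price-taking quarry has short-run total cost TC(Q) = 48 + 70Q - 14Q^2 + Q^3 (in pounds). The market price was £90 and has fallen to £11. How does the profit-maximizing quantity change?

AVC = 70 - 14Q + Q^2, minimized at Q = 7 where min AVC = £21. MC = 70 - 28Q + 3Q^2.
At P = £90 ≥ min AVC, set P = MC on the rising branch: Q = 10.
At P = £11 < min AVC = £21, price no longer covers variable cost at any output, so the firm shuts down: Q = 0.

Output falls from 10 to 0 (the firm shuts down)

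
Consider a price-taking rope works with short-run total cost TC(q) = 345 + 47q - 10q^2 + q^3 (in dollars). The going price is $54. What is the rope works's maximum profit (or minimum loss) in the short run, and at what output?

Profit = -$149 at q = 7

AVC = 47 - 10q + q^2 has its minimum $22 at q = 5; price $54 clears that bar, so the firm operates.
With MC = 47 - 20q + 3q^2, P = MC on the upward-sloping part at q* = 7.
TR = 54·7 = 378. TC = 345 + 182 = 527. Profit = 378 − 527 = -$149.
Shutting down would mean losing the fixed cost of $345, so operating at a loss of $149 is better by $196.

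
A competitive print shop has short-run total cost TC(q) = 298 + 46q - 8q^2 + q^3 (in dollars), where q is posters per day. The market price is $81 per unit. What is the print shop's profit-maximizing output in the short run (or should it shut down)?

Produce at q = 7

Variable cost is VC = 46q - 8q^2 + q^3, so AVC = VC/q = 46 - 8q + q^2 and MC = dTC/dq = 46 - 16q + 3q^2.
AVC is minimized where dAVC/dq = -8 + 2q = 0, at q = 4; min AVC = 46 - 8·4 + 4^2 = $30.
Because $81 ≥ $30, revenue can cover variable cost; the firm operates.
Solving P = MC: -35 - 16q + 3q^2 = 0 ⇒ q = -5/3 or 7. On the upward-sloping branch, q* = 7.
Check: AVC at q = 7 is $39 ≤ P, so revenue covers variable cost.
Profit = P·q − TC = 81·7 − 571 = -$4, a loss, but smaller than the $298 fixed cost the firm would lose by shutting down.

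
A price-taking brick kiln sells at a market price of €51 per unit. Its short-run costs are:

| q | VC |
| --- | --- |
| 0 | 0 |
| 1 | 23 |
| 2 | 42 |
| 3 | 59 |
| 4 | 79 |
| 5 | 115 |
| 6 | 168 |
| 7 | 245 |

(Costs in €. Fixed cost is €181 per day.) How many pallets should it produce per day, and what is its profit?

q = 5; profit = -€41

Profit at each row (π = 51q − TC): q=0: -181; q=1: -153; q=2: -121; q=3: -87; q=4: -56; q=5: -41; q=6: -43; q=7: -69.
Profit is maximized at q = 5. AVC there is 115/5 = €23 ≤ P, so producing beats shutting down (which would give -€181).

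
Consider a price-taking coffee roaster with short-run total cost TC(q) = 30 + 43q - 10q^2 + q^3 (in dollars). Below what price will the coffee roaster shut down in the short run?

$18 per unit

The shutdown price is the minimum of AVC. VC = 43q - 10q^2 + q^3, so AVC = 43 - 10q + q^2.
At the minimum of AVC, MC = AVC. MC = 43 - 20q + 3q^2; setting MC = AVC gives 2q^2 - 10q = 0, so q = 5. min AVC = 18.
So the shutdown price is $18.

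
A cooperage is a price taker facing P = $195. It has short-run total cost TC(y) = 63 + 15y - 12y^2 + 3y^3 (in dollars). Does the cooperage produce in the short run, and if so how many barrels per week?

Strip out fixed cost: VC = 15y - 12y^2 + 3y^3. Then AVC = 15 - 12y + 3y^2 and MC = 15 - 24y + 9y^2.
AVC is minimized where dAVC/dy = -12 + 6y = 0, at y = 2; min AVC = 15 - 12·2 + 3·2^2 = $3.
Because $195 ≥ $3, revenue can cover variable cost; the firm operates.
Solving P = MC: -180 - 24y + 9y^2 = 0 ⇒ y = -10/3 or 6. On the upward-sloping branch, y* = 6.
Check: AVC at y = 6 is $51 ≤ P, so revenue covers variable cost.
Profit = P·y − TC = 195·6 − 369 = $801.

Produce at y = 6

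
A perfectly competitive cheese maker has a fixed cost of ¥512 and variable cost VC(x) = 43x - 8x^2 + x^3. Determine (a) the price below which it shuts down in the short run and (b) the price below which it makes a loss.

AVC = 43 - 8x + x^2; minimized at x = 4, giving min AVC = ¥27. That is the shutdown price.
ATC = 512/x + 43 - 8x + x^2. Setting dATC/dx = −512/x^2 − 8 + 2x = 0 gives x = 8 (since 2·8^3 − 8·8^2 = 512).
min ATC = 512/8 + 43 − 8·8 + 8^2 = ¥107. That is the break-even price.
Between these two prices the firm operates at a loss; above ¥107 it earns a profit.

Shutdown price = ¥27; break-even price = ¥107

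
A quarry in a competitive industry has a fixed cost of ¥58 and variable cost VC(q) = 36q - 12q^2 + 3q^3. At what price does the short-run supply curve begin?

The shutdown price is the minimum of AVC. VC = 36q - 12q^2 + 3q^3, so AVC = 36 - 12q + 3q^2.
At the minimum of AVC, MC = AVC. MC = 36 - 24q + 9q^2; setting MC = AVC gives 6q^2 - 12q = 0, so q = 2. min AVC = 24.
So the shutdown price is ¥24.

¥24 per unit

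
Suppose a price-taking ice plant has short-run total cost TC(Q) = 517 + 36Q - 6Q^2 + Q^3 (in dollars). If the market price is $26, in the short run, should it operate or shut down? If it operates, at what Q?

Variable cost is VC = 36Q - 6Q^2 + Q^3, so AVC = VC/Q = 36 - 6Q + Q^2 and MC = dTC/dQ = 36 - 12Q + 3Q^2.
AVC hits its minimum where MC = AVC, at Q = 3, giving min AVC = 36 - 6·3 + 3^2 = $27.
With P < min AVC ($26 < $27), every unit sold adds to the loss.
Best response: produce nothing and absorb the $517 fixed cost.

Shut down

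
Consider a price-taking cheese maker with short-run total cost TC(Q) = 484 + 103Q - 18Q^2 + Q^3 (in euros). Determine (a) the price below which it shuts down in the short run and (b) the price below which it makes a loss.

Shutdown price = €22; break-even price = €70

AVC = 103 - 18Q + Q^2; minimized at Q = 9, giving min AVC = €22. That is the shutdown price.
ATC = 484/Q + 103 - 18Q + Q^2. Setting dATC/dQ = −484/Q^2 − 18 + 2Q = 0 gives Q = 11 (since 2·11^3 − 18·11^2 = 484).
min ATC = 484/11 + 103 − 18·11 + 11^2 = €70. That is the break-even price.
For €22 ≤ P < €70 the firm produces at a loss; below €22 it shuts down.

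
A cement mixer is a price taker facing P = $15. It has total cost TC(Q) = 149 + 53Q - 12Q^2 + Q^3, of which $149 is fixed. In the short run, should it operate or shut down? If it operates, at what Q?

Shut down

Strip out fixed cost: VC = 53Q - 12Q^2 + Q^3. Then AVC = 53 - 12Q + Q^2 and MC = 53 - 24Q + 3Q^2.
The AVC parabola has its vertex at Q = 12/2 = 6, where AVC = 53 - 12·6 + 6^2 = $17.
P = $15 lies below min AVC = $17; no output level covers variable cost.
Best response: produce nothing and absorb the $149 fixed cost.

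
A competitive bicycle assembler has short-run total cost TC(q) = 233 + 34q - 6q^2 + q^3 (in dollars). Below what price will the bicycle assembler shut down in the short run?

The shutdown price is the minimum of AVC. VC = 34q - 6q^2 + q^3, so AVC = 34 - 6q + q^2.
dAVC/dq = -6 + 2q = 0 gives q = 3. min AVC = 34 - 6·3 + 3^2 = 25.
The firm shuts down for any P below $25.

$25 per unit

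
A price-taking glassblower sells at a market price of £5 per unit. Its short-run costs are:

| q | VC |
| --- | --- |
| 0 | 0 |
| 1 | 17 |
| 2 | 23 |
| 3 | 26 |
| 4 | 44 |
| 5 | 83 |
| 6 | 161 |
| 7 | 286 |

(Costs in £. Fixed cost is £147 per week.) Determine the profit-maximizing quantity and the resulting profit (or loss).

Tabulate TR − TC: q=0: -147; q=1: -159; q=2: -160; q=3: -158; q=4: -171; q=5: -205; q=6: -278; q=7: -398.
Profit is highest at q = 0. Equivalently, the lowest AVC in the table is 26/3 ≈ £8.67 at q = 3, and P = £5 falls below it — price never covers variable cost, so the firm shuts down and loses only its fixed cost.

q = 0 (shut down); profit = -£147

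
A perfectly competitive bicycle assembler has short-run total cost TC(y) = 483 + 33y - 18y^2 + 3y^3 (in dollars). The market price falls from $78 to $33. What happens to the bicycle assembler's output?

AVC = 33 - 18y + 3y^2, minimized at y = 3 where min AVC = $6. MC = 33 - 36y + 9y^2.
With P = $78 above the shutdown price, P = MC gives y = 5.
At P = $33 ≥ min AVC, set P = MC: y = 4. The firm stays open but cuts output.

Output falls from 5 to 4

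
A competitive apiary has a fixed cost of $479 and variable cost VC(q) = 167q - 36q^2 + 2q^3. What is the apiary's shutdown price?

Short-run supply begins at min AVC. From VC = 167q - 36q^2 + 2q^3, AVC = 167 - 36q + 2q^2.
dAVC/dq = -36 + 4q = 0 gives q = 9. min AVC = 167 - 36·9 + 2·9^2 = 5.
For P < $5 the firm produces nothing.

$5 per unit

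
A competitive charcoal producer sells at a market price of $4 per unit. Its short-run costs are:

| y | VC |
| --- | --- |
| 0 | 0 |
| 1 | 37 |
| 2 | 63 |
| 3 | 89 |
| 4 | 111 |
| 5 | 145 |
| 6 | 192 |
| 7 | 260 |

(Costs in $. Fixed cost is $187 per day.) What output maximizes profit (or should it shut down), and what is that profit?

y = 0 (shut down); profit = -$187

Profit at each row (π = 4y − TC): y=0: -187; y=1: -220; y=2: -242; y=3: -264; y=4: -282; y=5: -312; y=6: -355; y=7: -419.
Profit is highest at y = 0. Equivalently, the lowest AVC in the table is 111/4 ≈ $27.75 at y = 4, and P = $4 falls below it — price never covers variable cost, so the firm shuts down and loses only its fixed cost.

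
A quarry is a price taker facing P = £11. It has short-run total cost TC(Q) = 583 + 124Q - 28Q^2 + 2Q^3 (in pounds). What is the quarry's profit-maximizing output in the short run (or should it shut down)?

From TC, MC = TC'(Q) = 124 - 56Q + 6Q^2 and AVC = VC/Q = 124 - 28Q + 2Q^2.
AVC is minimized where dAVC/dQ = -28 + 4Q = 0, at Q = 7; min AVC = 124 - 28·7 + 2·7^2 = £26.
P = £11 lies below min AVC = £26; no output level covers variable cost.
Best response: produce nothing and absorb the £583 fixed cost.

Shut down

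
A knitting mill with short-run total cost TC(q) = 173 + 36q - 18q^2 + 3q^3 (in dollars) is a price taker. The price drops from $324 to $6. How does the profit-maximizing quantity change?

AVC = 36 - 18q + 3q^2, minimized at q = 3 where min AVC = $9. MC = 36 - 36q + 9q^2.
At P = $324 ≥ min AVC, set P = MC on the rising branch: q = 8.
At P = $6 < min AVC = $9, price no longer covers variable cost at any output, so the firm shuts down: q = 0.

Output falls from 8 to 0 (the firm shuts down)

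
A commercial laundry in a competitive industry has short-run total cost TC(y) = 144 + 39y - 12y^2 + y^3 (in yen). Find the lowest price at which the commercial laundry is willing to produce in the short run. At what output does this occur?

¥3 per unit, at y = 6

Short-run supply begins at min AVC. From VC = 39y - 12y^2 + y^3, AVC = 39 - 12y + y^2.
At the minimum of AVC, MC = AVC. MC = 39 - 24y + 3y^2; setting MC = AVC gives 2y^2 - 12y = 0, so y = 6. min AVC = 3.
For P < ¥3 the firm produces nothing.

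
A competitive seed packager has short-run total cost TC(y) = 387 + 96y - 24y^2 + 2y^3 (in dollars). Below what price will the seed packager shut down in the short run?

$24 per unit

The shutdown price is the minimum of AVC. VC = 96y - 24y^2 + 2y^3, so AVC = 96 - 24y + 2y^2.
At the minimum of AVC, MC = AVC. MC = 96 - 48y + 6y^2; setting MC = AVC gives 4y^2 - 24y = 0, so y = 6. min AVC = 24.
So the shutdown price is $24.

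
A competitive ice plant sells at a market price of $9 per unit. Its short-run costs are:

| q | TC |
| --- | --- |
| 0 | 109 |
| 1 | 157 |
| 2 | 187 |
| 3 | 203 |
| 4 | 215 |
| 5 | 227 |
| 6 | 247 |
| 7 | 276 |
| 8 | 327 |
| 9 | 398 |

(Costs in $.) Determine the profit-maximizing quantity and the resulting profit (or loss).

q = 0 (shut down); profit = -$109

Tabulate TR − TC: q=0: -109; q=1: -148; q=2: -169; q=3: -176; q=4: -179; q=5: -182; q=6: -193; q=7: -213; q=8: -255; q=9: -317.
Profit is highest at q = 0. Equivalently, the lowest AVC in the table is 138/6 ≈ $23 at q = 6, and P = $9 falls below it — price never covers variable cost, so the firm shuts down and loses only its fixed cost.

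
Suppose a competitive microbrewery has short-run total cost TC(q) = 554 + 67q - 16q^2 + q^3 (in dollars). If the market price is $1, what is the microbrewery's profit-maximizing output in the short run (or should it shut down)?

Strip out fixed cost: VC = 67q - 16q^2 + q^3. Then AVC = 67 - 16q + q^2 and MC = 67 - 32q + 3q^2.
AVC hits its minimum where MC = AVC, at q = 8, giving min AVC = 67 - 16·8 + 8^2 = $3.
Since P = $1 < min AVC = $3, price fails to cover variable cost at any output.
The firm minimizes its loss by shutting down and losing only its fixed cost of $554.

Shut down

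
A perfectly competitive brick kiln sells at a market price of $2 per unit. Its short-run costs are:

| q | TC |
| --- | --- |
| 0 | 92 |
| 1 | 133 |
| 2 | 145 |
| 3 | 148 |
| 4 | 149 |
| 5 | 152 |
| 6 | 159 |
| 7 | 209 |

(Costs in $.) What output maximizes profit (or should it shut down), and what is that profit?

Compute π = P·q − TC at each output: q=0: -92; q=1: -131; q=2: -141; q=3: -142; q=4: -141; q=5: -142; q=6: -147; q=7: -195.
Profit is highest at q = 0. Equivalently, the lowest AVC in the table is 67/6 ≈ $11.17 at q = 6, and P = $2 falls below it — price never covers variable cost, so the firm shuts down and loses only its fixed cost.

q = 0 (shut down); profit = -$92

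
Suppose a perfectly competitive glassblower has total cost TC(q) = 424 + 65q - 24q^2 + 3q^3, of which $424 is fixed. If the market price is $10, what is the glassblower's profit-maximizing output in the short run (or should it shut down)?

Variable cost is VC = 65q - 24q^2 + 3q^3, so AVC = VC/q = 65 - 24q + 3q^2 and MC = dTC/dq = 65 - 48q + 9q^2.
AVC hits its minimum where MC = AVC, at q = 4, giving min AVC = 65 - 24·4 + 3·4^2 = $17.
Since P = $10 < min AVC = $17, price fails to cover variable cost at any output.
Shutting down limits the loss to fixed cost, $424.

Shut down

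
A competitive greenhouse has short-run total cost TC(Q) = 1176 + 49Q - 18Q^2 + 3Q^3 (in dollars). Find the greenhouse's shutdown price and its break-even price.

AVC = 49 - 18Q + 3Q^2; minimized at Q = 3, giving min AVC = $22. That is the shutdown price.
ATC = 1176/Q + 49 - 18Q + 3Q^2. Setting dATC/dQ = −1176/Q^2 − 18 + 6Q = 0 gives Q = 7 (since 6·7^3 − 18·7^2 = 1176).
min ATC = 1176/7 + 49 − 18·7 + 3·7^2 = $238. That is the break-even price.
Between these two prices the firm operates at a loss; above $238 it earns a profit.

Shutdown price = $22; break-even price = $238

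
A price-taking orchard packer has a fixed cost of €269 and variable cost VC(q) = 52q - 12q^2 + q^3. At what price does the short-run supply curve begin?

Short-run supply begins at min AVC. From VC = 52q - 12q^2 + q^3, AVC = 52 - 12q + q^2.
At the minimum of AVC, MC = AVC. MC = 52 - 24q + 3q^2; setting MC = AVC gives 2q^2 - 12q = 0, so q = 6. min AVC = 16.
The firm shuts down for any P below €16.

€16 per unit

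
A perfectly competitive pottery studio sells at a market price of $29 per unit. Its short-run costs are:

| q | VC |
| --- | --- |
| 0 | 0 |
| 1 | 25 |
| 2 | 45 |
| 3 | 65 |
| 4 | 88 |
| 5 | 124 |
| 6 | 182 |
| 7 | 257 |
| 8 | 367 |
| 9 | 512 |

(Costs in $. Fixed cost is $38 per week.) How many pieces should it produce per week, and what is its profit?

Tabulate TR − TC: q=0: -38; q=1: -34; q=2: -25; q=3: -16; q=4: -10; q=5: -17; q=6: -46; q=7: -92; q=8: -173; q=9: -289.
Profit is maximized at q = 4. AVC there is 88/4 = $22 ≤ P, so producing beats shutting down (which would give -$38).

q = 4; profit = -$10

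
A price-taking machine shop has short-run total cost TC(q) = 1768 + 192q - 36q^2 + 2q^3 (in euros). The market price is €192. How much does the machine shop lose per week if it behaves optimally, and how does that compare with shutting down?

AVC = 192 - 36q + 2q^2; min AVC = €30 at q = 9. Since P = €192 ≥ min AVC, the firm produces.
With MC = 192 - 72q + 6q^2, P = MC on the upward-sloping part at q* = 12.
TR = 192·12 = 2304. TC = 1768 + 576 = 2344. Profit = 2304 − 2344 = -€40.
That loss of €40 beats the €1768 the firm would lose by shutting down; producing recovers €1728 of fixed cost.

Profit = -€40 at q = 12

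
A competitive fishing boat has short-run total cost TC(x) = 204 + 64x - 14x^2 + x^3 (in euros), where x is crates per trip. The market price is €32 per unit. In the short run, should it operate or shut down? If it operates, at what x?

Produce at x = 8

Strip out fixed cost: VC = 64x - 14x^2 + x^3. Then AVC = 64 - 14x + x^2 and MC = 64 - 28x + 3x^2.
AVC is minimized where dAVC/dx = -14 + 2x = 0, at x = 7; min AVC = 64 - 14·7 + 7^2 = €15.
Because €32 ≥ €15, revenue can cover variable cost; the firm operates.
Solving P = MC: 32 - 28x + 3x^2 = 0 ⇒ x = 4/3 or 8. On the upward-sloping branch, x* = 8.
Check: AVC at x = 8 is €16 ≤ P, so revenue covers variable cost.
Profit = P·x − TC = 32·8 − 332 = -€76, a loss, but smaller than the €204 fixed cost the firm would lose by shutting down.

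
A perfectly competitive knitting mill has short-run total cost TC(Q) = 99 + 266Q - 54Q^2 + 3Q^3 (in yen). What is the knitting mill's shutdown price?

¥23 per unit

The shutdown price is the minimum of AVC. VC = 266Q - 54Q^2 + 3Q^3, so AVC = 266 - 54Q + 3Q^2.
dAVC/dQ = -54 + 6Q = 0 gives Q = 9. min AVC = 266 - 54·9 + 3·9^2 = 23.
The firm shuts down for any P below ¥23.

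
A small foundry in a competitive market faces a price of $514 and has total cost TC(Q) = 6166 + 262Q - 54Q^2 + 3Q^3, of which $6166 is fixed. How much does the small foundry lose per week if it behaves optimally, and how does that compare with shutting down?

Profit = -$286 at Q = 14

AVC = 262 - 54Q + 3Q^2; min AVC = $19 at Q = 9. Since P = $514 ≥ min AVC, the firm produces.
MC = 262 - 108Q + 9Q^2. Setting P = MC and taking the root on the rising branch gives Q* = 14.
TR = 514·14 = 7196. TC = 6166 + 1316 = 7482. Profit = 7196 − 7482 = -$286.
That loss of $286 beats the $6166 the firm would lose by shutting down; producing recovers $5880 of fixed cost.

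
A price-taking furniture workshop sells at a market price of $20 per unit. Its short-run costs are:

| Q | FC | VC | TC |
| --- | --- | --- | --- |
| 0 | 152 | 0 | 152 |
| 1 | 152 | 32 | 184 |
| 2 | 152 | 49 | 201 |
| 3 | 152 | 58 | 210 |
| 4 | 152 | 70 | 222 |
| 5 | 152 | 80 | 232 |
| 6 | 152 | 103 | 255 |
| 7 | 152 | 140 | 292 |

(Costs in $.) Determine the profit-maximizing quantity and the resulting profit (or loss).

Compute π = P·Q − TC at each output: Q=0: -152; Q=1: -164; Q=2: -161; Q=3: -150; Q=4: -142; Q=5: -132; Q=6: -135; Q=7: -152.
Profit is maximized at Q = 5. AVC there is 80/5 = $16 ≤ P, so producing beats shutting down (which would give -$152).

Q = 5; profit = -$132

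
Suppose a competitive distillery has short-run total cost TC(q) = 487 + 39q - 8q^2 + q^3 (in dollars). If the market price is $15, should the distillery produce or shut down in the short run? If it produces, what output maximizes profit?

Variable cost is VC = 39q - 8q^2 + q^3, so AVC = VC/q = 39 - 8q + q^2 and MC = dTC/dq = 39 - 16q + 3q^2.
The AVC parabola has its vertex at q = 8/2 = 4, where AVC = 39 - 8·4 + 4^2 = $23.
With P < min AVC ($15 < $23), every unit sold adds to the loss.
Best response: produce nothing and absorb the $487 fixed cost.

Shut down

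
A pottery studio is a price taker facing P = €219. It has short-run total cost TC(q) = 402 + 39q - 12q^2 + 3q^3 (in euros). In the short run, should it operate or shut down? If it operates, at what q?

From TC, MC = TC'(q) = 39 - 24q + 9q^2 and AVC = VC/q = 39 - 12q + 3q^2.
AVC is minimized where dAVC/dq = -12 + 6q = 0, at q = 2; min AVC = 39 - 12·2 + 3·2^2 = €27.
P = €219 exceeds min AVC = €27, so the firm stays open.
Solving P = MC: -180 - 24q + 9q^2 = 0 ⇒ q = -10/3 or 6. On the upward-sloping branch, q* = 6.
Check: AVC at q = 6 is €75 ≤ P, so revenue covers variable cost.
Profit = P·q − TC = 219·6 − 852 = €462.

Produce at q = 6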